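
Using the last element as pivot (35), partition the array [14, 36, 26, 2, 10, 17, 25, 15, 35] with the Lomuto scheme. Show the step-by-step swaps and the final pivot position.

Lomuto partition with pivot = 35:

Initial array: [14, 36, 26, 2, 10, 17, 25, 15, 35]

arr[0]=14 <= 35: swap with position 0, array becomes [14, 36, 26, 2, 10, 17, 25, 15, 35]
arr[1]=36 > 35: no swap
arr[2]=26 <= 35: swap with position 1, array becomes [14, 26, 36, 2, 10, 17, 25, 15, 35]
arr[3]=2 <= 35: swap with position 2, array becomes [14, 26, 2, 36, 10, 17, 25, 15, 35]
arr[4]=10 <= 35: swap with position 3, array becomes [14, 26, 2, 10, 36, 17, 25, 15, 35]
arr[5]=17 <= 35: swap with position 4, array becomes [14, 26, 2, 10, 17, 36, 25, 15, 35]
arr[6]=25 <= 35: swap with position 5, array becomes [14, 26, 2, 10, 17, 25, 36, 15, 35]
arr[7]=15 <= 35: swap with position 6, array becomes [14, 26, 2, 10, 17, 25, 15, 36, 35]

Place pivot at position 7: [14, 26, 2, 10, 17, 25, 15, 35, 36]
Pivot position: 7

After partitioning with pivot 35, the array becomes [14, 26, 2, 10, 17, 25, 15, 35, 36]. The pivot is placed at index 7. All elements to the left of the pivot are <= 35, and all elements to the right are > 35.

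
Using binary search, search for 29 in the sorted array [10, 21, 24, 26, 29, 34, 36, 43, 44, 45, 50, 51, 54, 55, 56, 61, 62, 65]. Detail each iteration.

Binary search for 29 in [10, 21, 24, 26, 29, 34, 36, 43, 44, 45, 50, 51, 54, 55, 56, 61, 62, 65]:

lo=0, hi=17, mid=8, arr[mid]=44 -> 44 > 29, search left half
lo=0, hi=7, mid=3, arr[mid]=26 -> 26 < 29, search right half
lo=4, hi=7, mid=5, arr[mid]=34 -> 34 > 29, search left half
lo=4, hi=4, mid=4, arr[mid]=29 -> Found target at index 4!

Binary search finds 29 at index 4 after 4 comparisons. The search repeatedly halves the search space by comparing with the middle element.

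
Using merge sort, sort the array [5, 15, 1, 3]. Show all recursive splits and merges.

Merge sort trace:

Split: [5, 15, 1, 3] -> [5, 15] and [1, 3]
  Split: [5, 15] -> [5] and [15]
  Merge: [5] + [15] -> [5, 15]
  Split: [1, 3] -> [1] and [3]
  Merge: [1] + [3] -> [1, 3]
Merge: [5, 15] + [1, 3] -> [1, 3, 5, 15]

Final sorted array: [1, 3, 5, 15]

The merge sort proceeds by recursively splitting the array and merging sorted halves.
After all merges, the sorted array is [1, 3, 5, 15].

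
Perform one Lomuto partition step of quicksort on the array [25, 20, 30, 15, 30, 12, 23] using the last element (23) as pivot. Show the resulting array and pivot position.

Lomuto partition with pivot = 23:

Initial array: [25, 20, 30, 15, 30, 12, 23]

arr[0]=25 > 23: no swap
arr[1]=20 <= 23: swap with position 0, array becomes [20, 25, 30, 15, 30, 12, 23]
arr[2]=30 > 23: no swap
arr[3]=15 <= 23: swap with position 1, array becomes [20, 15, 30, 25, 30, 12, 23]
arr[4]=30 > 23: no swap
arr[5]=12 <= 23: swap with position 2, array becomes [20, 15, 12, 25, 30, 30, 23]

Place pivot at position 3: [20, 15, 12, 23, 30, 30, 25]
Pivot position: 3

After partitioning with pivot 23, the array becomes [20, 15, 12, 23, 30, 30, 25]. The pivot is placed at index 3. All elements to the left of the pivot are <= 23, and all elements to the right are > 23.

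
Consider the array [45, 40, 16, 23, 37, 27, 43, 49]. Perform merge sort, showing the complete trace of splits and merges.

Merge sort trace:

Split: [45, 40, 16, 23, 37, 27, 43, 49] -> [45, 40, 16, 23] and [37, 27, 43, 49]
  Split: [45, 40, 16, 23] -> [45, 40] and [16, 23]
    Split: [45, 40] -> [45] and [40]
    Merge: [45] + [40] -> [40, 45]
    Split: [16, 23] -> [16] and [23]
    Merge: [16] + [23] -> [16, 23]
  Merge: [40, 45] + [16, 23] -> [16, 23, 40, 45]
  Split: [37, 27, 43, 49] -> [37, 27] and [43, 49]
    Split: [37, 27] -> [37] and [27]
    Merge: [37] + [27] -> [27, 37]
    Split: [43, 49] -> [43] and [49]
    Merge: [43] + [49] -> [43, 49]
  Merge: [27, 37] + [43, 49] -> [27, 37, 43, 49]
Merge: [16, 23, 40, 45] + [27, 37, 43, 49] -> [16, 23, 27, 37, 40, 43, 45, 49]

Final sorted array: [16, 23, 27, 37, 40, 43, 45, 49]

The merge sort proceeds by recursively splitting the array and merging sorted halves.
After all merges, the sorted array is [16, 23, 27, 37, 40, 43, 45, 49].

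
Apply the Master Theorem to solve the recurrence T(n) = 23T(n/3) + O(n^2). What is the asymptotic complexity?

Master Theorem for T(n) = 23T(n/3) + O(n^2):

a = 23, b = 3, c = 2
log_b(a) = log_3(23) = 2.8540

Case 1: c = 2 < log_3(23) = 2.8540
T(n) = O(n^(log_3 23))

For T(n) = 23T(n/3) + O(n^2): log_3(23) = 2.8540. This is Case 1 of the Master Theorem (c < log_b(a), work dominated by leaves), giving O(n^(log_3 23)).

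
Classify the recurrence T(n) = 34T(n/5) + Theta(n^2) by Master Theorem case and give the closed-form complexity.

Master Theorem for T(n) = 34T(n/5) + O(n^2):

a = 34, b = 5, c = 2
log_b(a) = log_5(34) = 2.1911

Case 1: c = 2 < log_5(34) = 2.1911
T(n) = O(n^(log_5 34))

For T(n) = 34T(n/5) + O(n^2): log_5(34) = 2.1911. This is Case 1 of the Master Theorem (c < log_b(a), work dominated by leaves), giving O(n^(log_5 34)).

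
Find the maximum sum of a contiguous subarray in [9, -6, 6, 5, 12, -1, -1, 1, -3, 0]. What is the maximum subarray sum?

Using Kadane's algorithm on [9, -6, 6, 5, 12, -1, -1, 1, -3, 0]:

Scanning through the array:
Position 1 (value -6): max_ending_here = 3, max_so_far = 9
Position 2 (value 6): max_ending_here = 9, max_so_far = 9
Position 3 (value 5): max_ending_here = 14, max_so_far = 14
Position 4 (value 12): max_ending_here = 26, max_so_far = 26
Position 5 (value -1): max_ending_here = 25, max_so_far = 26
Position 6 (value -1): max_ending_here = 24, max_so_far = 26
Position 7 (value 1): max_ending_here = 25, max_so_far = 26
Position 8 (value -3): max_ending_here = 22, max_so_far = 26
Position 9 (value 0): max_ending_here = 22, max_so_far = 26

Maximum subarray: [9, -6, 6, 5, 12]
Maximum sum: 26

The maximum subarray is [9, -6, 6, 5, 12] with sum 26. This subarray runs from index 0 to index 4.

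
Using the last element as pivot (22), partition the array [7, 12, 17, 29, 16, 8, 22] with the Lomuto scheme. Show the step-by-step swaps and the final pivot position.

Lomuto partition with pivot = 22:

Initial array: [7, 12, 17, 29, 16, 8, 22]

arr[0]=7 <= 22: swap with position 0, array becomes [7, 12, 17, 29, 16, 8, 22]
arr[1]=12 <= 22: swap with position 1, array becomes [7, 12, 17, 29, 16, 8, 22]
arr[2]=17 <= 22: swap with position 2, array becomes [7, 12, 17, 29, 16, 8, 22]
arr[3]=29 > 22: no swap
arr[4]=16 <= 22: swap with position 3, array becomes [7, 12, 17, 16, 29, 8, 22]
arr[5]=8 <= 22: swap with position 4, array becomes [7, 12, 17, 16, 8, 29, 22]

Place pivot at position 5: [7, 12, 17, 16, 8, 22, 29]
Pivot position: 5

After partitioning with pivot 22, the array becomes [7, 12, 17, 16, 8, 22, 29]. The pivot is placed at index 5. All elements to the left of the pivot are <= 22, and all elements to the right are > 22.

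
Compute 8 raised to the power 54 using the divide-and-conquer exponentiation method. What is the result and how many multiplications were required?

Computing 8^54 by squaring (build up from 8^1; each line after the first costs one multiplication):

8^1 = 8
8^2 = (8^1)^2 = 8^2 = 64
8^3 = 8 * 8^2 = 8 * 64 = 512
8^6 = (8^3)^2 = 512^2 = 262144
8^12 = (8^6)^2 = 262144^2 = 68719476736
8^13 = 8 * 8^12 = 8 * 68719476736 = 549755813888
8^26 = (8^13)^2 = 549755813888^2 = 302231454903657293676544
8^27 = 8 * 8^26 = 8 * 302231454903657293676544 = 2417851639229258349412352
8^54 = (8^27)^2 = 2417851639229258349412352^2 = 5846006549323611672814739330865132078623730171904

Result: 5846006549323611672814739330865132078623730171904
Multiplications needed: 8 (8 lines after 8^1)

8^54 = 5846006549323611672814739330865132078623730171904. Using exponentiation by squaring, this requires 8 multiplications. The key idea: if the exponent is even, square the half-power; if odd, multiply by the base once.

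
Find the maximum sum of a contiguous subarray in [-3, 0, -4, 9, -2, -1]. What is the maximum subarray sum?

Using Kadane's algorithm on [-3, 0, -4, 9, -2, -1]:

Scanning through the array:
Position 1 (value 0): max_ending_here = 0, max_so_far = 0
Position 2 (value -4): max_ending_here = -4, max_so_far = 0
Position 3 (value 9): max_ending_here = 9, max_so_far = 9
Position 4 (value -2): max_ending_here = 7, max_so_far = 9
Position 5 (value -1): max_ending_here = 6, max_so_far = 9

Maximum subarray: [9]
Maximum sum: 9

The maximum subarray is [9] with sum 9. This subarray runs from index 3 to index 3.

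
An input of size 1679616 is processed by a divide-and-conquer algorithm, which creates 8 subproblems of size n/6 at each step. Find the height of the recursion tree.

For divide and conquer with division factor 6:

Problem sizes at each level:
Level 0: 1679616
Level 1: 279936
Level 2: 46656
Level 3: 7776
Level 4: 1296
Level 5: 216
Level 6: 36
Level 7: 6
Level 8: 1

The root is level 0 and the size-1 base case is level 8 (the tree spans levels 0 through 8, i.e. 9 levels counting the root), so the depth is the number of divisions: log_6(1679616) = 8

The recursion tree depth is log_6(1679616) = 8. At each level, the problem size is divided by 6, so it takes 8 divisions to reduce to a base case of size 1. The algorithm makes 8 recursive calls at each level.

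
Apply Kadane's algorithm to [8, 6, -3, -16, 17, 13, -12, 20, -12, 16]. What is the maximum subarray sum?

Using Kadane's algorithm on [8, 6, -3, -16, 17, 13, -12, 20, -12, 16]:

Scanning through the array:
Position 1 (value 6): max_ending_here = 14, max_so_far = 14
Position 2 (value -3): max_ending_here = 11, max_so_far = 14
Position 3 (value -16): max_ending_here = -5, max_so_far = 14
Position 4 (value 17): max_ending_here = 17, max_so_far = 17
Position 5 (value 13): max_ending_here = 30, max_so_far = 30
Position 6 (value -12): max_ending_here = 18, max_so_far = 30
Position 7 (value 20): max_ending_here = 38, max_so_far = 38
Position 8 (value -12): max_ending_here = 26, max_so_far = 38
Position 9 (value 16): max_ending_here = 42, max_so_far = 42

Maximum subarray: [17, 13, -12, 20, -12, 16]
Maximum sum: 42

The maximum subarray is [17, 13, -12, 20, -12, 16] with sum 42. This subarray runs from index 4 to index 9.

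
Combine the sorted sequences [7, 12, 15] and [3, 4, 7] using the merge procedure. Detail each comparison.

Merging process:

Compare 7 vs 3: take 3 from right. Merged: [3]
Compare 7 vs 4: take 4 from right. Merged: [3, 4]
Compare 7 vs 7: take 7 from left. Merged: [3, 4, 7]
Compare 12 vs 7: take 7 from right. Merged: [3, 4, 7, 7]
Append remaining from left: [12, 15]. Merged: [3, 4, 7, 7, 12, 15]

Final merged array: [3, 4, 7, 7, 12, 15]
Total comparisons: 4

The merged array is [3, 4, 7, 7, 12, 15], requiring 4 comparisons. The merge step runs in O(n) time where n is the total number of elements.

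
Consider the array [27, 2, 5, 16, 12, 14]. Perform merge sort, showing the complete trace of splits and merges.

Merge sort trace:

Split: [27, 2, 5, 16, 12, 14] -> [27, 2, 5] and [16, 12, 14]
  Split: [27, 2, 5] -> [27] and [2, 5]
    Split: [2, 5] -> [2] and [5]
    Merge: [2] + [5] -> [2, 5]
  Merge: [27] + [2, 5] -> [2, 5, 27]
  Split: [16, 12, 14] -> [16] and [12, 14]
    Split: [12, 14] -> [12] and [14]
    Merge: [12] + [14] -> [12, 14]
  Merge: [16] + [12, 14] -> [12, 14, 16]
Merge: [2, 5, 27] + [12, 14, 16] -> [2, 5, 12, 14, 16, 27]

Final sorted array: [2, 5, 12, 14, 16, 27]

The merge sort proceeds by recursively splitting the array and merging sorted halves.
After all merges, the sorted array is [2, 5, 12, 14, 16, 27].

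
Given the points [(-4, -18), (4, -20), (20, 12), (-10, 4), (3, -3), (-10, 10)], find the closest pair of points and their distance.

Computing all pairwise distances among 6 points:

d((-4, -18), (4, -20)) = 8.2462
d((-4, -18), (20, 12)) = 38.4187
d((-4, -18), (-10, 4)) = 22.8035
d((-4, -18), (3, -3)) = 16.5529
d((-4, -18), (-10, 10)) = 28.6356
d((4, -20), (20, 12)) = 35.7771
d((4, -20), (-10, 4)) = 27.7849
d((4, -20), (3, -3)) = 17.0294
d((4, -20), (-10, 10)) = 33.1059
d((20, 12), (-10, 4)) = 31.0483
d((20, 12), (3, -3)) = 22.6716
d((20, 12), (-10, 10)) = 30.0666
d((-10, 4), (3, -3)) = 14.7648
d((-10, 4), (-10, 10)) = 6.0 <-- minimum
d((3, -3), (-10, 10)) = 18.3848

Closest pair: (-10, 4) and (-10, 10) with distance 6.0

The closest pair is (-10, 4) and (-10, 10) with Euclidean distance 6.0. For 6 points, brute-force pairwise comparison is shown above. For large n, the divide-and-conquer algorithm (sort by x, recurse on halves, check the dividing strip) achieves O(n log n).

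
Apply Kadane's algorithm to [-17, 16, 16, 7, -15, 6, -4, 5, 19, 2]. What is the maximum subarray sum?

Using Kadane's algorithm on [-17, 16, 16, 7, -15, 6, -4, 5, 19, 2]:

Scanning through the array:
Position 1 (value 16): max_ending_here = 16, max_so_far = 16
Position 2 (value 16): max_ending_here = 32, max_so_far = 32
Position 3 (value 7): max_ending_here = 39, max_so_far = 39
Position 4 (value -15): max_ending_here = 24, max_so_far = 39
Position 5 (value 6): max_ending_here = 30, max_so_far = 39
Position 6 (value -4): max_ending_here = 26, max_so_far = 39
Position 7 (value 5): max_ending_here = 31, max_so_far = 39
Position 8 (value 19): max_ending_here = 50, max_so_far = 50
Position 9 (value 2): max_ending_here = 52, max_so_far = 52

Maximum subarray: [16, 16, 7, -15, 6, -4, 5, 19, 2]
Maximum sum: 52

The maximum subarray is [16, 16, 7, -15, 6, -4, 5, 19, 2] with sum 52. This subarray runs from index 1 to index 9.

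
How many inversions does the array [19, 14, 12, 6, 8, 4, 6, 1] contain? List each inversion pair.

Finding inversions in [19, 14, 12, 6, 8, 4, 6, 1]:

(0, 1): arr[0]=19 > arr[1]=14
(0, 2): arr[0]=19 > arr[2]=12
(0, 3): arr[0]=19 > arr[3]=6
(0, 4): arr[0]=19 > arr[4]=8
(0, 5): arr[0]=19 > arr[5]=4
(0, 6): arr[0]=19 > arr[6]=6
(0, 7): arr[0]=19 > arr[7]=1
(1, 2): arr[1]=14 > arr[2]=12
(1, 3): arr[1]=14 > arr[3]=6
(1, 4): arr[1]=14 > arr[4]=8
(1, 5): arr[1]=14 > arr[5]=4
(1, 6): arr[1]=14 > arr[6]=6
(1, 7): arr[1]=14 > arr[7]=1
(2, 3): arr[2]=12 > arr[3]=6
(2, 4): arr[2]=12 > arr[4]=8
(2, 5): arr[2]=12 > arr[5]=4
(2, 6): arr[2]=12 > arr[6]=6
(2, 7): arr[2]=12 > arr[7]=1
(3, 5): arr[3]=6 > arr[5]=4
(3, 7): arr[3]=6 > arr[7]=1
(4, 5): arr[4]=8 > arr[5]=4
(4, 6): arr[4]=8 > arr[6]=6
(4, 7): arr[4]=8 > arr[7]=1
(5, 7): arr[5]=4 > arr[7]=1
(6, 7): arr[6]=6 > arr[7]=1

Total inversions: 25

The array has 25 inversion(s): (0,1), (0,2), (0,3), (0,4), (0,5), (0,6), (0,7), (1,2), (1,3), (1,4), (1,5), (1,6), (1,7), (2,3), (2,4), (2,5), (2,6), (2,7), (3,5), (3,7), (4,5), (4,6), (4,7), (5,7), (6,7). Each pair (i,j) satisfies i < j and arr[i] > arr[j].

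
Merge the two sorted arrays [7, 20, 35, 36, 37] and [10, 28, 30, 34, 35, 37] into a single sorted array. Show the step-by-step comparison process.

Merging process:

Compare 7 vs 10: take 7 from left. Merged: [7]
Compare 20 vs 10: take 10 from right. Merged: [7, 10]
Compare 20 vs 28: take 20 from left. Merged: [7, 10, 20]
Compare 35 vs 28: take 28 from right. Merged: [7, 10, 20, 28]
Compare 35 vs 30: take 30 from right. Merged: [7, 10, 20, 28, 30]
Compare 35 vs 34: take 34 from right. Merged: [7, 10, 20, 28, 30, 34]
Compare 35 vs 35: take 35 from left. Merged: [7, 10, 20, 28, 30, 34, 35]
Compare 36 vs 35: take 35 from right. Merged: [7, 10, 20, 28, 30, 34, 35, 35]
Compare 36 vs 37: take 36 from left. Merged: [7, 10, 20, 28, 30, 34, 35, 35, 36]
Compare 37 vs 37: take 37 from left. Merged: [7, 10, 20, 28, 30, 34, 35, 35, 36, 37]
Append remaining from right: [37]. Merged: [7, 10, 20, 28, 30, 34, 35, 35, 36, 37, 37]

Final merged array: [7, 10, 20, 28, 30, 34, 35, 35, 36, 37, 37]
Total comparisons: 10

The merged array is [7, 10, 20, 28, 30, 34, 35, 35, 36, 37, 37], requiring 10 comparisons. The merge step runs in O(n) time where n is the total number of elements.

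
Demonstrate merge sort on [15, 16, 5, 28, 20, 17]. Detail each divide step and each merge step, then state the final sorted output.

Merge sort trace:

Split: [15, 16, 5, 28, 20, 17] -> [15, 16, 5] and [28, 20, 17]
  Split: [15, 16, 5] -> [15] and [16, 5]
    Split: [16, 5] -> [16] and [5]
    Merge: [16] + [5] -> [5, 16]
  Merge: [15] + [5, 16] -> [5, 15, 16]
  Split: [28, 20, 17] -> [28] and [20, 17]
    Split: [20, 17] -> [20] and [17]
    Merge: [20] + [17] -> [17, 20]
  Merge: [28] + [17, 20] -> [17, 20, 28]
Merge: [5, 15, 16] + [17, 20, 28] -> [5, 15, 16, 17, 20, 28]

Final sorted array: [5, 15, 16, 17, 20, 28]

The merge sort proceeds by recursively splitting the array and merging sorted halves.
After all merges, the sorted array is [5, 15, 16, 17, 20, 28].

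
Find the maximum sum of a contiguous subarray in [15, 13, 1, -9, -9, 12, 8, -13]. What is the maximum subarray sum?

Using Kadane's algorithm on [15, 13, 1, -9, -9, 12, 8, -13]:

Scanning through the array:
Position 1 (value 13): max_ending_here = 28, max_so_far = 28
Position 2 (value 1): max_ending_here = 29, max_so_far = 29
Position 3 (value -9): max_ending_here = 20, max_so_far = 29
Position 4 (value -9): max_ending_here = 11, max_so_far = 29
Position 5 (value 12): max_ending_here = 23, max_so_far = 29
Position 6 (value 8): max_ending_here = 31, max_so_far = 31
Position 7 (value -13): max_ending_here = 18, max_so_far = 31

Maximum subarray: [15, 13, 1, -9, -9, 12, 8]
Maximum sum: 31

The maximum subarray is [15, 13, 1, -9, -9, 12, 8] with sum 31. This subarray runs from index 0 to index 6.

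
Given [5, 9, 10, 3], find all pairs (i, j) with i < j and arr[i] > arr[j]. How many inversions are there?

Finding inversions in [5, 9, 10, 3]:

(0, 3): arr[0]=5 > arr[3]=3
(1, 3): arr[1]=9 > arr[3]=3
(2, 3): arr[2]=10 > arr[3]=3

Total inversions: 3

The array has 3 inversion(s): (0,3), (1,3), (2,3). Each pair (i,j) satisfies i < j and arr[i] > arr[j].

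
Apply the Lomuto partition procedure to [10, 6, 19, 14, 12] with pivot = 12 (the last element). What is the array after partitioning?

Lomuto partition with pivot = 12:

Initial array: [10, 6, 19, 14, 12]

arr[0]=10 <= 12: swap with position 0, array becomes [10, 6, 19, 14, 12]
arr[1]=6 <= 12: swap with position 1, array becomes [10, 6, 19, 14, 12]
arr[2]=19 > 12: no swap
arr[3]=14 > 12: no swap

Place pivot at position 2: [10, 6, 12, 14, 19]
Pivot position: 2

After partitioning with pivot 12, the array becomes [10, 6, 12, 14, 19]. The pivot is placed at index 2. All elements to the left of the pivot are <= 12, and all elements to the right are > 12.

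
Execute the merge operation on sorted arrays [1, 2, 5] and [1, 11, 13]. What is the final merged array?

Merging process:

Compare 1 vs 1: take 1 from left. Merged: [1]
Compare 2 vs 1: take 1 from right. Merged: [1, 1]
Compare 2 vs 11: take 2 from left. Merged: [1, 1, 2]
Compare 5 vs 11: take 5 from left. Merged: [1, 1, 2, 5]
Append remaining from right: [11, 13]. Merged: [1, 1, 2, 5, 11, 13]

Final merged array: [1, 1, 2, 5, 11, 13]
Total comparisons: 4

The merged array is [1, 1, 2, 5, 11, 13], requiring 4 comparisons. The merge step runs in O(n) time where n is the total number of elements.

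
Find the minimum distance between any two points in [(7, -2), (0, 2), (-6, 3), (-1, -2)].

Computing all pairwise distances among 4 points:

d((7, -2), (0, 2)) = 8.0623
d((7, -2), (-6, 3)) = 13.9284
d((7, -2), (-1, -2)) = 8.0
d((0, 2), (-6, 3)) = 6.0828
d((0, 2), (-1, -2)) = 4.1231 <-- minimum
d((-6, 3), (-1, -2)) = 7.0711

Closest pair: (0, 2) and (-1, -2) with distance 4.1231

The closest pair is (0, 2) and (-1, -2) with Euclidean distance 4.1231. For 4 points, brute-force pairwise comparison is shown above. For large n, the divide-and-conquer algorithm (sort by x, recurse on halves, check the dividing strip) achieves O(n log n).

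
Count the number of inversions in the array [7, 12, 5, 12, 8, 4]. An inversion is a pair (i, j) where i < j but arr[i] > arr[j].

Finding inversions in [7, 12, 5, 12, 8, 4]:

(0, 2): arr[0]=7 > arr[2]=5
(0, 5): arr[0]=7 > arr[5]=4
(1, 2): arr[1]=12 > arr[2]=5
(1, 4): arr[1]=12 > arr[4]=8
(1, 5): arr[1]=12 > arr[5]=4
(2, 5): arr[2]=5 > arr[5]=4
(3, 4): arr[3]=12 > arr[4]=8
(3, 5): arr[3]=12 > arr[5]=4
(4, 5): arr[4]=8 > arr[5]=4

Total inversions: 9

The array has 9 inversion(s): (0,2), (0,5), (1,2), (1,4), (1,5), (2,5), (3,4), (3,5), (4,5). Each pair (i,j) satisfies i < j and arr[i] > arr[j].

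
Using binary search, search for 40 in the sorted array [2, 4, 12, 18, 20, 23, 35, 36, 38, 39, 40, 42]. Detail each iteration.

Binary search for 40 in [2, 4, 12, 18, 20, 23, 35, 36, 38, 39, 40, 42]:

lo=0, hi=11, mid=5, arr[mid]=23 -> 23 < 40, search right half
lo=6, hi=11, mid=8, arr[mid]=38 -> 38 < 40, search right half
lo=9, hi=11, mid=10, arr[mid]=40 -> Found target at index 10!

Binary search finds 40 at index 10 after 3 comparisons. The search repeatedly halves the search space by comparing with the middle element.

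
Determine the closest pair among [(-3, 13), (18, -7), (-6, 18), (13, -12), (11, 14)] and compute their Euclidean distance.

Computing all pairwise distances among 5 points:

d((-3, 13), (18, -7)) = 29.0
d((-3, 13), (-6, 18)) = 5.831 <-- minimum
d((-3, 13), (13, -12)) = 29.6816
d((-3, 13), (11, 14)) = 14.0357
d((18, -7), (-6, 18)) = 34.6554
d((18, -7), (13, -12)) = 7.0711
d((18, -7), (11, 14)) = 22.1359
d((-6, 18), (13, -12)) = 35.5106
d((-6, 18), (11, 14)) = 17.4642
d((13, -12), (11, 14)) = 26.0768

Closest pair: (-3, 13) and (-6, 18) with distance 5.831

The closest pair is (-3, 13) and (-6, 18) with Euclidean distance 5.831. For 5 points, brute-force pairwise comparison is shown above. For large n, the divide-and-conquer algorithm (sort by x, recurse on halves, check the dividing strip) achieves O(n log n).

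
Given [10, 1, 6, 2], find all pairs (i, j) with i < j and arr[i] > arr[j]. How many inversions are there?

Finding inversions in [10, 1, 6, 2]:

(0, 1): arr[0]=10 > arr[1]=1
(0, 2): arr[0]=10 > arr[2]=6
(0, 3): arr[0]=10 > arr[3]=2
(2, 3): arr[2]=6 > arr[3]=2

Total inversions: 4

The array has 4 inversion(s): (0,1), (0,2), (0,3), (2,3). Each pair (i,j) satisfies i < j and arr[i] > arr[j].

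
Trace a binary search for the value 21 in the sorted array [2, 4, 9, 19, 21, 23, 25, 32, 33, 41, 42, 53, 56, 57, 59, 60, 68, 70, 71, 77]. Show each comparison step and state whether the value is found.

Binary search for 21 in [2, 4, 9, 19, 21, 23, 25, 32, 33, 41, 42, 53, 56, 57, 59, 60, 68, 70, 71, 77]:

lo=0, hi=19, mid=9, arr[mid]=41 -> 41 > 21, search left half
lo=0, hi=8, mid=4, arr[mid]=21 -> Found target at index 4!

Binary search finds 21 at index 4 after 2 comparisons. The search repeatedly halves the search space by comparing with the middle element.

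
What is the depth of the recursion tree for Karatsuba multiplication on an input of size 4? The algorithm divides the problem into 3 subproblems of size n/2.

For divide and conquer with division factor 2:

Problem sizes at each level:
Level 0: 4
Level 1: 2
Level 2: 1

The root is level 0 and the size-1 base case is level 2 (the tree spans levels 0 through 2, i.e. 3 levels counting the root), so the depth is the number of divisions: log_2(4) = 2

The recursion tree depth is log_2(4) = 2. At each level, the problem size is divided by 2, so it takes 2 divisions to reduce to a base case of size 1. The algorithm makes 3 recursive calls at each level.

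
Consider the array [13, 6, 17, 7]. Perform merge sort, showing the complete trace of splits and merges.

Merge sort trace:

Split: [13, 6, 17, 7] -> [13, 6] and [17, 7]
  Split: [13, 6] -> [13] and [6]
  Merge: [13] + [6] -> [6, 13]
  Split: [17, 7] -> [17] and [7]
  Merge: [17] + [7] -> [7, 17]
Merge: [6, 13] + [7, 17] -> [6, 7, 13, 17]

Final sorted array: [6, 7, 13, 17]

The merge sort proceeds by recursively splitting the array and merging sorted halves.
After all merges, the sorted array is [6, 7, 13, 17].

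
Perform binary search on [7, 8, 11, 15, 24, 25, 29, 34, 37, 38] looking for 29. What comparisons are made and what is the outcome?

Binary search for 29 in [7, 8, 11, 15, 24, 25, 29, 34, 37, 38]:

lo=0, hi=9, mid=4, arr[mid]=24 -> 24 < 29, search right half
lo=5, hi=9, mid=7, arr[mid]=34 -> 34 > 29, search left half
lo=5, hi=6, mid=5, arr[mid]=25 -> 25 < 29, search right half
lo=6, hi=6, mid=6, arr[mid]=29 -> Found target at index 6!

Binary search finds 29 at index 6 after 4 comparisons. The search repeatedly halves the search space by comparing with the middle element.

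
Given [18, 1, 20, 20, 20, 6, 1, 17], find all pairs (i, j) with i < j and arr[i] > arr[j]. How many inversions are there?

Finding inversions in [18, 1, 20, 20, 20, 6, 1, 17]:

(0, 1): arr[0]=18 > arr[1]=1
(0, 5): arr[0]=18 > arr[5]=6
(0, 6): arr[0]=18 > arr[6]=1
(0, 7): arr[0]=18 > arr[7]=17
(2, 5): arr[2]=20 > arr[5]=6
(2, 6): arr[2]=20 > arr[6]=1
(2, 7): arr[2]=20 > arr[7]=17
(3, 5): arr[3]=20 > arr[5]=6
(3, 6): arr[3]=20 > arr[6]=1
(3, 7): arr[3]=20 > arr[7]=17
(4, 5): arr[4]=20 > arr[5]=6
(4, 6): arr[4]=20 > arr[6]=1
(4, 7): arr[4]=20 > arr[7]=17
(5, 6): arr[5]=6 > arr[6]=1

Total inversions: 14

The array has 14 inversion(s): (0,1), (0,5), (0,6), (0,7), (2,5), (2,6), (2,7), (3,5), (3,6), (3,7), (4,5), (4,6), (4,7), (5,6). Each pair (i,j) satisfies i < j and arr[i] > arr[j].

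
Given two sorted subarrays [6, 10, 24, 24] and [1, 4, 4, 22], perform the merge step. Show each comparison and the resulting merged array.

Merging process:

Compare 6 vs 1: take 1 from right. Merged: [1]
Compare 6 vs 4: take 4 from right. Merged: [1, 4]
Compare 6 vs 4: take 4 from right. Merged: [1, 4, 4]
Compare 6 vs 22: take 6 from left. Merged: [1, 4, 4, 6]
Compare 10 vs 22: take 10 from left. Merged: [1, 4, 4, 6, 10]
Compare 24 vs 22: take 22 from right. Merged: [1, 4, 4, 6, 10, 22]
Append remaining from left: [24, 24]. Merged: [1, 4, 4, 6, 10, 22, 24, 24]

Final merged array: [1, 4, 4, 6, 10, 22, 24, 24]
Total comparisons: 6

The merged array is [1, 4, 4, 6, 10, 22, 24, 24], requiring 6 comparisons. The merge step runs in O(n) time where n is the total number of elements.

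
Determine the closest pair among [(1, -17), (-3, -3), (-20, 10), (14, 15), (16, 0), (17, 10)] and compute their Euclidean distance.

Computing all pairwise distances among 6 points:

d((1, -17), (-3, -3)) = 14.5602
d((1, -17), (-20, 10)) = 34.2053
d((1, -17), (14, 15)) = 34.5398
d((1, -17), (16, 0)) = 22.6716
d((1, -17), (17, 10)) = 31.3847
d((-3, -3), (-20, 10)) = 21.4009
d((-3, -3), (14, 15)) = 24.7588
d((-3, -3), (16, 0)) = 19.2354
d((-3, -3), (17, 10)) = 23.8537
d((-20, 10), (14, 15)) = 34.3657
d((-20, 10), (16, 0)) = 37.3631
d((-20, 10), (17, 10)) = 37.0
d((14, 15), (16, 0)) = 15.1327
d((14, 15), (17, 10)) = 5.831 <-- minimum
d((16, 0), (17, 10)) = 10.0499

Closest pair: (14, 15) and (17, 10) with distance 5.831

The closest pair is (14, 15) and (17, 10) with Euclidean distance 5.831. For 6 points, brute-force pairwise comparison is shown above. For large n, the divide-and-conquer algorithm (sort by x, recurse on halves, check the dividing strip) achieves O(n log n).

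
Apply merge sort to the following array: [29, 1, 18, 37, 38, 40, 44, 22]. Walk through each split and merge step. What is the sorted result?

Merge sort trace:

Split: [29, 1, 18, 37, 38, 40, 44, 22] -> [29, 1, 18, 37] and [38, 40, 44, 22]
  Split: [29, 1, 18, 37] -> [29, 1] and [18, 37]
    Split: [29, 1] -> [29] and [1]
    Merge: [29] + [1] -> [1, 29]
    Split: [18, 37] -> [18] and [37]
    Merge: [18] + [37] -> [18, 37]
  Merge: [1, 29] + [18, 37] -> [1, 18, 29, 37]
  Split: [38, 40, 44, 22] -> [38, 40] and [44, 22]
    Split: [38, 40] -> [38] and [40]
    Merge: [38] + [40] -> [38, 40]
    Split: [44, 22] -> [44] and [22]
    Merge: [44] + [22] -> [22, 44]
  Merge: [38, 40] + [22, 44] -> [22, 38, 40, 44]
Merge: [1, 18, 29, 37] + [22, 38, 40, 44] -> [1, 18, 22, 29, 37, 38, 40, 44]

Final sorted array: [1, 18, 22, 29, 37, 38, 40, 44]

The merge sort proceeds by recursively splitting the array and merging sorted halves.
After all merges, the sorted array is [1, 18, 22, 29, 37, 38, 40, 44].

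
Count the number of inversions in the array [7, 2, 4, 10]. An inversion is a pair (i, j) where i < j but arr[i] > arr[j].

Finding inversions in [7, 2, 4, 10]:

(0, 1): arr[0]=7 > arr[1]=2
(0, 2): arr[0]=7 > arr[2]=4

Total inversions: 2

The array has 2 inversion(s): (0,1), (0,2). Each pair (i,j) satisfies i < j and arr[i] > arr[j].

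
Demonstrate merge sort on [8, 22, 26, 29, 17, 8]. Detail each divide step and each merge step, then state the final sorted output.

Merge sort trace:

Split: [8, 22, 26, 29, 17, 8] -> [8, 22, 26] and [29, 17, 8]
  Split: [8, 22, 26] -> [8] and [22, 26]
    Split: [22, 26] -> [22] and [26]
    Merge: [22] + [26] -> [22, 26]
  Merge: [8] + [22, 26] -> [8, 22, 26]
  Split: [29, 17, 8] -> [29] and [17, 8]
    Split: [17, 8] -> [17] and [8]
    Merge: [17] + [8] -> [8, 17]
  Merge: [29] + [8, 17] -> [8, 17, 29]
Merge: [8, 22, 26] + [8, 17, 29] -> [8, 8, 17, 22, 26, 29]

Final sorted array: [8, 8, 17, 22, 26, 29]

The merge sort proceeds by recursively splitting the array and merging sorted halves.
After all merges, the sorted array is [8, 8, 17, 22, 26, 29].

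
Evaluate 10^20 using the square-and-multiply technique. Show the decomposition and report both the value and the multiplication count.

Computing 10^20 by squaring (build up from 10^1; each line after the first costs one multiplication):

10^1 = 10
10^2 = (10^1)^2 = 10^2 = 100
10^4 = (10^2)^2 = 100^2 = 10000
10^5 = 10 * 10^4 = 10 * 10000 = 100000
10^10 = (10^5)^2 = 100000^2 = 10000000000
10^20 = (10^10)^2 = 10000000000^2 = 100000000000000000000

Result: 100000000000000000000
Multiplications needed: 5 (5 lines after 10^1)

10^20 = 100000000000000000000. Using exponentiation by squaring, this requires 5 multiplications. The key idea: if the exponent is even, square the half-power; if odd, multiply by the base once.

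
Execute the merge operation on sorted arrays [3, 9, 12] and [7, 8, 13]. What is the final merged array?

Merging process:

Compare 3 vs 7: take 3 from left. Merged: [3]
Compare 9 vs 7: take 7 from right. Merged: [3, 7]
Compare 9 vs 8: take 8 from right. Merged: [3, 7, 8]
Compare 9 vs 13: take 9 from left. Merged: [3, 7, 8, 9]
Compare 12 vs 13: take 12 from left. Merged: [3, 7, 8, 9, 12]
Append remaining from right: [13]. Merged: [3, 7, 8, 9, 12, 13]

Final merged array: [3, 7, 8, 9, 12, 13]
Total comparisons: 5

The merged array is [3, 7, 8, 9, 12, 13], requiring 5 comparisons. The merge step runs in O(n) time where n is the total number of elements.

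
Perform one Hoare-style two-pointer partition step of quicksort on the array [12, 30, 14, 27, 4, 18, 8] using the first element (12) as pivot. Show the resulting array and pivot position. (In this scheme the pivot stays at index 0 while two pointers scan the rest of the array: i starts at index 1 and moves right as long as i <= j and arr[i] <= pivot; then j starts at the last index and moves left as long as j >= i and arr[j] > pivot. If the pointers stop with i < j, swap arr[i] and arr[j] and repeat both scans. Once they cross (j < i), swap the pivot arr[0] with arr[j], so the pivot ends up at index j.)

Hoare-style two-pointer partition with pivot = 12:

Initial array: [12, 30, 14, 27, 4, 18, 8]

Pointers start at i = 1, j = 6.
i stops at index 1 (arr[1]=30 > 12), j stops at index 6 (arr[6]=8 <= 12): swap arr[1] and arr[6], array becomes [12, 8, 14, 27, 4, 18, 30]
i stops at index 2 (arr[2]=14 > 12), j stops at index 4 (arr[4]=4 <= 12): swap arr[2] and arr[4], array becomes [12, 8, 4, 27, 14, 18, 30]
i ends at 3, j ends at 2: the pointers have crossed (j < i), so scanning stops.

Swap pivot arr[0] with arr[2] to place pivot at position 2: [4, 8, 12, 27, 14, 18, 30]
Pivot position: 2

After partitioning with pivot 12, the array becomes [4, 8, 12, 27, 14, 18, 30]. The pivot is placed at index 2. All elements to the left of the pivot are <= 12, and all elements to the right are > 12.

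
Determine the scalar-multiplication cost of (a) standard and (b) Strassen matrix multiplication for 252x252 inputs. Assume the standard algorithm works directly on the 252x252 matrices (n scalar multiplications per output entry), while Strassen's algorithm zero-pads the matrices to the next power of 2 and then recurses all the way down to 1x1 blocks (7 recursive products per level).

Matrix multiplication for 252x252 matrices:

Strassen's algorithm requires power-of-2 dimensions. Pad 252x252 to 256x256 (next power of 2).

Standard algorithm: 252^3 = 16003008 multiplications
Strassen's algorithm: 7^(log2(256)) = 7^8 = 5764801 multiplications
Savings: 16003008 - 5764801 = 10238207 multiplications

Standard: 16003008 multiplications (252^3). Strassen: 5764801 multiplications (7^8, after padding to 256x256). Strassen reduces 8 recursive multiplications to 7 at each level.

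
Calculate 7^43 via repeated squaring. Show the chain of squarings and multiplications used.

Computing 7^43 by squaring (build up from 7^1; each line after the first costs one multiplication):

7^1 = 7
7^2 = (7^1)^2 = 7^2 = 49
7^4 = (7^2)^2 = 49^2 = 2401
7^5 = 7 * 7^4 = 7 * 2401 = 16807
7^10 = (7^5)^2 = 16807^2 = 282475249
7^20 = (7^10)^2 = 282475249^2 = 79792266297612001
7^21 = 7 * 7^20 = 7 * 79792266297612001 = 558545864083284007
7^42 = (7^21)^2 = 558545864083284007^2 = 311973482284542371301330321821976049
7^43 = 7 * 7^42 = 7 * 311973482284542371301330321821976049 = 2183814375991796599109312252753832343

Result: 2183814375991796599109312252753832343
Multiplications needed: 8 (8 lines after 7^1)

7^43 = 2183814375991796599109312252753832343. Using exponentiation by squaring, this requires 8 multiplications. The key idea: if the exponent is even, square the half-power; if odd, multiply by the base once.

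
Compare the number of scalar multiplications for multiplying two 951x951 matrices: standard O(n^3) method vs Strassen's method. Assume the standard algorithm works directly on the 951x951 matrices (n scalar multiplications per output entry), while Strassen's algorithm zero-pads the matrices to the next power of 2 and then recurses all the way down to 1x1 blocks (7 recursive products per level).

Matrix multiplication for 951x951 matrices:

Strassen's algorithm requires power-of-2 dimensions. Pad 951x951 to 1024x1024 (next power of 2).

Standard algorithm: 951^3 = 860085351 multiplications
Strassen's algorithm: 7^(log2(1024)) = 7^10 = 282475249 multiplications
Savings: 860085351 - 282475249 = 577610102 multiplications

Standard: 860085351 multiplications (951^3). Strassen: 282475249 multiplications (7^10, after padding to 1024x1024). Strassen reduces 8 recursive multiplications to 7 at each level.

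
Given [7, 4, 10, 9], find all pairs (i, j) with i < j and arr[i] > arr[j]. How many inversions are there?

Finding inversions in [7, 4, 10, 9]:

(0, 1): arr[0]=7 > arr[1]=4
(2, 3): arr[2]=10 > arr[3]=9

Total inversions: 2

The array has 2 inversion(s): (0,1), (2,3). Each pair (i,j) satisfies i < j and arr[i] > arr[j].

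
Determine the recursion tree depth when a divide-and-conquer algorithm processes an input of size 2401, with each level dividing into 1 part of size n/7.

For divide and conquer with division factor 7:

Problem sizes at each level:
Level 0: 2401
Level 1: 343
Level 2: 49
Level 3: 7
Level 4: 1

The root is level 0 and the size-1 base case is level 4 (the tree spans levels 0 through 4, i.e. 5 levels counting the root), so the depth is the number of divisions: log_7(2401) = 4

The recursion tree depth is log_7(2401) = 4. At each level, the problem size is divided by 7, so it takes 4 divisions to reduce to a base case of size 1. The algorithm makes 1 recursive call at each level.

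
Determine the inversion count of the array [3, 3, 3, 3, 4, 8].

Finding inversions in [3, 3, 3, 3, 4, 8]:


Total inversions: 0

The array has 0 inversions. It is already sorted.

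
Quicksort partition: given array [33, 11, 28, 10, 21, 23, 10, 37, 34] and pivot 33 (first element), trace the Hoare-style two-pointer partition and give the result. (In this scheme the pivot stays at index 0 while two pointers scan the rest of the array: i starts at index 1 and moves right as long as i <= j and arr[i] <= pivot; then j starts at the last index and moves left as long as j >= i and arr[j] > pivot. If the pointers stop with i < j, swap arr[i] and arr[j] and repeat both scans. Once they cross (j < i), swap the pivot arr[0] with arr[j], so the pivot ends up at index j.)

Hoare-style two-pointer partition with pivot = 33:

Initial array: [33, 11, 28, 10, 21, 23, 10, 37, 34]

Pointers start at i = 1, j = 8.
i ends at 7, j ends at 6: the pointers have crossed (j < i), so scanning stops.

Swap pivot arr[0] with arr[6] to place pivot at position 6: [10, 11, 28, 10, 21, 23, 33, 37, 34]
Pivot position: 6

After partitioning with pivot 33, the array becomes [10, 11, 28, 10, 21, 23, 33, 37, 34]. The pivot is placed at index 6. All elements to the left of the pivot are <= 33, and all elements to the right are > 33.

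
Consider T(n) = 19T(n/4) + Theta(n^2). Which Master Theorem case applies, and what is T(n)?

Master Theorem for T(n) = 19T(n/4) + O(n^2):

a = 19, b = 4, c = 2
log_b(a) = log_4(19) = 2.1240

Case 1: c = 2 < log_4(19) = 2.1240
T(n) = O(n^(log_4 19))

For T(n) = 19T(n/4) + O(n^2): log_4(19) = 2.1240. This is Case 1 of the Master Theorem (c < log_b(a), work dominated by leaves), giving O(n^(log_4 19)).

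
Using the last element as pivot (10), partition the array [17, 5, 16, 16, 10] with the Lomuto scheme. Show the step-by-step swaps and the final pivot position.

Lomuto partition with pivot = 10:

Initial array: [17, 5, 16, 16, 10]

arr[0]=17 > 10: no swap
arr[1]=5 <= 10: swap with position 0, array becomes [5, 17, 16, 16, 10]
arr[2]=16 > 10: no swap
arr[3]=16 > 10: no swap

Place pivot at position 1: [5, 10, 16, 16, 17]
Pivot position: 1

After partitioning with pivot 10, the array becomes [5, 10, 16, 16, 17]. The pivot is placed at index 1. All elements to the left of the pivot are <= 10, and all elements to the right are > 10.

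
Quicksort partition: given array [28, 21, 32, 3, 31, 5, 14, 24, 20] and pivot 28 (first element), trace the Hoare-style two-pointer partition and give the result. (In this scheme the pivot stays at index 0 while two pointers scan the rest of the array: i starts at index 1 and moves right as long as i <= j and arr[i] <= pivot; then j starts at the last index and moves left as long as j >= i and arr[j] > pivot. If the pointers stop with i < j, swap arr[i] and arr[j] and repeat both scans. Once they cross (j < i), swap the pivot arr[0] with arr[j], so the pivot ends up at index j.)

Hoare-style two-pointer partition with pivot = 28:

Initial array: [28, 21, 32, 3, 31, 5, 14, 24, 20]

Pointers start at i = 1, j = 8.
i stops at index 2 (arr[2]=32 > 28), j stops at index 8 (arr[8]=20 <= 28): swap arr[2] and arr[8], array becomes [28, 21, 20, 3, 31, 5, 14, 24, 32]
i stops at index 4 (arr[4]=31 > 28), j stops at index 7 (arr[7]=24 <= 28): swap arr[4] and arr[7], array becomes [28, 21, 20, 3, 24, 5, 14, 31, 32]
i ends at 7, j ends at 6: the pointers have crossed (j < i), so scanning stops.

Swap pivot arr[0] with arr[6] to place pivot at position 6: [14, 21, 20, 3, 24, 5, 28, 31, 32]
Pivot position: 6

After partitioning with pivot 28, the array becomes [14, 21, 20, 3, 24, 5, 28, 31, 32]. The pivot is placed at index 6. All elements to the left of the pivot are <= 28, and all elements to the right are > 28.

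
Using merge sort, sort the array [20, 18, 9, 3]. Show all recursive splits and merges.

Merge sort trace:

Split: [20, 18, 9, 3] -> [20, 18] and [9, 3]
  Split: [20, 18] -> [20] and [18]
  Merge: [20] + [18] -> [18, 20]
  Split: [9, 3] -> [9] and [3]
  Merge: [9] + [3] -> [3, 9]
Merge: [18, 20] + [3, 9] -> [3, 9, 18, 20]

Final sorted array: [3, 9, 18, 20]

The merge sort proceeds by recursively splitting the array and merging sorted halves.
After all merges, the sorted array is [3, 9, 18, 20].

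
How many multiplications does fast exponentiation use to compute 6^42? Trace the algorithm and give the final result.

Computing 6^42 by squaring (build up from 6^1; each line after the first costs one multiplication):

6^1 = 6
6^2 = (6^1)^2 = 6^2 = 36
6^4 = (6^2)^2 = 36^2 = 1296
6^5 = 6 * 6^4 = 6 * 1296 = 7776
6^10 = (6^5)^2 = 7776^2 = 60466176
6^20 = (6^10)^2 = 60466176^2 = 3656158440062976
6^21 = 6 * 6^20 = 6 * 3656158440062976 = 21936950640377856
6^42 = (6^21)^2 = 21936950640377856^2 = 481229803398374426442198455156736

Result: 481229803398374426442198455156736
Multiplications needed: 7 (7 lines after 6^1)

6^42 = 481229803398374426442198455156736. Using exponentiation by squaring, this requires 7 multiplications. The key idea: if the exponent is even, square the half-power; if odd, multiply by the base once.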